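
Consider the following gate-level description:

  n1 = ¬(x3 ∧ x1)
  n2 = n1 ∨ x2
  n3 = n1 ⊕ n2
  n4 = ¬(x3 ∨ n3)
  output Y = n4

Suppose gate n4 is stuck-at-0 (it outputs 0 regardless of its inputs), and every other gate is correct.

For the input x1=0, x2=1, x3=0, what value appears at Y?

Propagate with n4 forced: n1=1, n2=1, n3=0, n4=0 [stuck-at-0].
So Y = 0. (Without the fault it would be 1.)

0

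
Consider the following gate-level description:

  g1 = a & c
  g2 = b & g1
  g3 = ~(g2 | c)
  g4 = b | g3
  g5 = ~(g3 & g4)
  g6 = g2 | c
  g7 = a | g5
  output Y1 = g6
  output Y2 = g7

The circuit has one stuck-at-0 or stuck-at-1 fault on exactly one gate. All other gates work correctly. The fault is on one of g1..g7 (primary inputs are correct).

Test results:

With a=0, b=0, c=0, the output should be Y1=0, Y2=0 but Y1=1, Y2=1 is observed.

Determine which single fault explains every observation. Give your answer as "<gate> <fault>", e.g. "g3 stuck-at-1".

g2 stuck-at-1

Fault-free values for test 1 (a=0, b=0, c=0): g1=0, g2=0, g3=1, g4=1, g5=0, g6=0, g7=0, giving Y1=0, Y2=0. Observed Y1=1, Y2=1.
Test 1: faults giving observed Y1=1, Y2=1 are {g2 stuck-at-1}.
Only g2 stuck-at-1 is consistent with every test.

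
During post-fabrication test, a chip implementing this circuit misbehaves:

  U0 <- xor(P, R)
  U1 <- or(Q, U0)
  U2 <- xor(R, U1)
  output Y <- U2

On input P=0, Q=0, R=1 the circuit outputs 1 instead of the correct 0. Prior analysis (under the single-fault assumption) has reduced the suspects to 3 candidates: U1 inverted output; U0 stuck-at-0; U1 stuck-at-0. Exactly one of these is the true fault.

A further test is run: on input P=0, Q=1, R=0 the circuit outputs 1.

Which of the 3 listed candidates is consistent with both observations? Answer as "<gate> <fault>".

Evaluate each candidate on input P=0, Q=1, R=0:
  U1 inverted output: U0=0, U1=0 [inverted output], U2=0 → 0 — eliminated
  U0 stuck-at-0: U0=0 [stuck-at-0], U1=1, U2=1 → 1 — matches
  U1 stuck-at-0: U0=0, U1=0 [stuck-at-0], U2=0 → 0 — eliminated
Only U0 stuck-at-0 reproduces the observed 1.

U0 stuck-at-0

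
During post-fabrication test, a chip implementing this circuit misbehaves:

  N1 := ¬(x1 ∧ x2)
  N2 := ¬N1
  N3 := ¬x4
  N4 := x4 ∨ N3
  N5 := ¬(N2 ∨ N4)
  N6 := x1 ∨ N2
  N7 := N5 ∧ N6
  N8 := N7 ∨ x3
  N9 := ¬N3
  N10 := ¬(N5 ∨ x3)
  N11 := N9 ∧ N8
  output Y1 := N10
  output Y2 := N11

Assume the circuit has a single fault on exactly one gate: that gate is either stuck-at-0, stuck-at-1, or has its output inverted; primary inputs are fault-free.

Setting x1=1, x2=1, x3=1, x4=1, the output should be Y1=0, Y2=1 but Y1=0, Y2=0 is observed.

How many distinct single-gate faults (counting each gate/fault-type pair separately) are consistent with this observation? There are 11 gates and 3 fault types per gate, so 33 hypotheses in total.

Fault-free: N1=0, N2=1, N3=0, N4=1, N5=0, N6=1, N7=0, N8=1, N9=1, N10=0, N11=1 → Y1=0, Y2=1. Observed Y1=0, Y2=0.
  N1: none of the 3 fault types match ✗
  N2: none of the 3 fault types match ✗
  N3: stuck-at-1, inverted output ✓; others ✗
  N4: none of the 3 fault types match ✗
  N5: none of the 3 fault types match ✗
  N6: none of the 3 fault types match ✗
  N7: none of the 3 fault types match ✗
  N8: stuck-at-0, inverted output ✓; others ✗
  N9: stuck-at-0, inverted output ✓; others ✗
  N10: none of the 3 fault types match ✗
  N11: stuck-at-0, inverted output ✓; others ✗
Consistent faults: {N3 stuck-at-1, N3 inverted output, N8 stuck-at-0, N8 inverted output, N9 stuck-at-0, N9 inverted output, N11 stuck-at-0, N11 inverted output} — 8 in all.

8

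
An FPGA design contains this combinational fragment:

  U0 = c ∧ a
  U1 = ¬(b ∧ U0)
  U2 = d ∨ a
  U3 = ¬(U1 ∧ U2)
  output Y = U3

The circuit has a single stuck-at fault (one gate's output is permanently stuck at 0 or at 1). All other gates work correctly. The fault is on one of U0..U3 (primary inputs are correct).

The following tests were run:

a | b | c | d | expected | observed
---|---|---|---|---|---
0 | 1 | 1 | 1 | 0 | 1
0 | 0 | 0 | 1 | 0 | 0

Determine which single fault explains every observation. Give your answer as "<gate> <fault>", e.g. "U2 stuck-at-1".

Fault-free values for test 1 (a=0, b=1, c=1, d=1): U0=0, U1=1, U2=1, U3=0, giving Y=0. Observed 1.
Test 1: faults giving observed 1 are {U0 stuck-at-1, U1 stuck-at-0, U2 stuck-at-0, U3 stuck-at-1}.
Test 2 (a=0, b=0, c=0, d=1): fault-free U0=0, U1=1, U2=1, U3=0 → 0; observed 0. Eliminates U1 stuck-at-0, U2 stuck-at-0, U3 stuck-at-1.
Only U0 stuck-at-1 is consistent with every test.

U0 stuck-at-1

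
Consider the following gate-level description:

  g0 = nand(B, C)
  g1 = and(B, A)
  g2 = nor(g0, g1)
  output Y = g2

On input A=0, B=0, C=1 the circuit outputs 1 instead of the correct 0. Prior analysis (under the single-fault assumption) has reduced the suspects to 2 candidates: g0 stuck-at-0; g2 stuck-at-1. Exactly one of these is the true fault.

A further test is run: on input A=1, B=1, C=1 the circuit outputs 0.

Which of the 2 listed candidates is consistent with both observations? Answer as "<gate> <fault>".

g0 stuck-at-0

Evaluate each candidate on input A=1, B=1, C=1:
  g0 stuck-at-0: g0=0 [stuck-at-0], g1=1, g2=0 → 0 — matches
  g2 stuck-at-1: g0=0, g1=1, g2=1 [stuck-at-1] → 1 — eliminated
Only g0 stuck-at-0 reproduces the observed 0.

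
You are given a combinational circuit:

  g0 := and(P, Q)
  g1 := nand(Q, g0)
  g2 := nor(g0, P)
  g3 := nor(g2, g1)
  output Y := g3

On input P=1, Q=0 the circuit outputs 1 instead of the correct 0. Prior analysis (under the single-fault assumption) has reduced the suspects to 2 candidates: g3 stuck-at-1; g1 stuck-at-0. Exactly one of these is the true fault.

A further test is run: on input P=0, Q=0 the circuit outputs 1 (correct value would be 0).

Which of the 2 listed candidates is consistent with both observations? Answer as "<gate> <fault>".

g3 stuck-at-1

Evaluate each candidate on input P=0, Q=0:
  g3 stuck-at-1: g0=0, g1=1, g2=1, g3=1 [stuck-at-1] → 1 — matches
  g1 stuck-at-0: g0=0, g1=0 [stuck-at-0], g2=1, g3=0 → 0 — eliminated
Only g3 stuck-at-1 reproduces the observed 1.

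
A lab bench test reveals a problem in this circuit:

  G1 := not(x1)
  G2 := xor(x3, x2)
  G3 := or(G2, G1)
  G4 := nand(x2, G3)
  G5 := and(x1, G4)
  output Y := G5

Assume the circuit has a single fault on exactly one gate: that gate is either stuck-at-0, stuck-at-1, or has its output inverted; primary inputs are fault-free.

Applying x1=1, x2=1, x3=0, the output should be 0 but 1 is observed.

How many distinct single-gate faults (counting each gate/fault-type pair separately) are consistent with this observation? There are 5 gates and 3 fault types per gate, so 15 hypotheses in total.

8

Fault-free: G1=0, G2=1, G3=1, G4=0, G5=0 → 0. Observed 1.
  G1: none of the 3 fault types match ✗
  G2: stuck-at-0, inverted output ✓; others ✗
  G3: stuck-at-0, inverted output ✓; others ✗
  G4: stuck-at-1, inverted output ✓; others ✗
  G5: stuck-at-1, inverted output ✓; others ✗
Consistent faults: {G2 stuck-at-0, G2 inverted output, G3 stuck-at-0, G3 inverted output, G4 stuck-at-1, G4 inverted output, G5 stuck-at-1, G5 inverted output} — 8 in all.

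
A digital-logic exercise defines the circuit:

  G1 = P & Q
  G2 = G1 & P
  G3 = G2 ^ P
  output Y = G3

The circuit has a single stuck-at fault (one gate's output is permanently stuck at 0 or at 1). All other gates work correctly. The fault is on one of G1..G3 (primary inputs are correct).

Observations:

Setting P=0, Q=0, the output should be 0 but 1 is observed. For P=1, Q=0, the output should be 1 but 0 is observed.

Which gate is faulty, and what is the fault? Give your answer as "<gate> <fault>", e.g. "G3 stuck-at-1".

G2 stuck-at-1

Fault-free values for test 1 (P=0, Q=0): G1=0, G2=0, G3=0, giving Y=0. Observed 1.
Test 1: faults giving observed 1 are {G2 stuck-at-1, G3 stuck-at-1}.
Test 2 (P=1, Q=0): fault-free G1=0, G2=0, G3=1 → 1; observed 0. Eliminates G3 stuck-at-1.
Only G2 stuck-at-1 is consistent with every test.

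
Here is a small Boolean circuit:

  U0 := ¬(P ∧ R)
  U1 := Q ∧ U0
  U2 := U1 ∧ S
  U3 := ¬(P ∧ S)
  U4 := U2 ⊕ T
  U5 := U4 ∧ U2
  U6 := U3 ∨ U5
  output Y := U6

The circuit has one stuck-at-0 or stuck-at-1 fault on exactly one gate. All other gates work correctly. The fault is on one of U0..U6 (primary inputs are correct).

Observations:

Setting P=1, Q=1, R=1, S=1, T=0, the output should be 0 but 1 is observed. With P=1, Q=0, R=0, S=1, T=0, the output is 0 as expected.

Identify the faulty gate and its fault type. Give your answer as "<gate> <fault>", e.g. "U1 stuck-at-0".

U0 stuck-at-1

Fault-free values for test 1 (P=1, Q=1, R=1, S=1, T=0): U0=0, U1=0, U2=0, U3=0, U4=0, U5=0, U6=0, giving Y=0. Observed 1.
Test 1: faults giving observed 1 are {U0 stuck-at-1, U1 stuck-at-1, U2 stuck-at-1, U3 stuck-at-1, U5 stuck-at-1, U6 stuck-at-1}.
Test 2 (P=1, Q=0, R=0, S=1, T=0): fault-free U0=1, U1=0, U2=0, U3=0, U4=0, U5=0, U6=0 → 0; observed 0. Eliminates U1 stuck-at-1, U2 stuck-at-1, U3 stuck-at-1, U5 stuck-at-1, U6 stuck-at-1.
Only U0 stuck-at-1 is consistent with every test.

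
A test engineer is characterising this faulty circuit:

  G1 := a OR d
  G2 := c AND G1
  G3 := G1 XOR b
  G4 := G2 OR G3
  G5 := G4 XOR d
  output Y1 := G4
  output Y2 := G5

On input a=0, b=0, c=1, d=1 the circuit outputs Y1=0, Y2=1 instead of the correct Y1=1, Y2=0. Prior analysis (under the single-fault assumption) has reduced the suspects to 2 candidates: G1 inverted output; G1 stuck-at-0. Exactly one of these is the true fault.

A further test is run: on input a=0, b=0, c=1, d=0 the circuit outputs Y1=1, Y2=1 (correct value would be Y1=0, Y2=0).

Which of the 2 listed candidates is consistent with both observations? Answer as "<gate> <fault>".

Evaluate each candidate on input a=0, b=0, c=1, d=0:
  G1 inverted output: G1=1 [inverted output], G2=1, G3=1, G4=1, G5=1 → Y1=1, Y2=1 — matches
  G1 stuck-at-0: G1=0 [stuck-at-0], G2=0, G3=0, G4=0, G5=0 → Y1=0, Y2=0 — eliminated
Only G1 inverted output reproduces the observed Y1=1, Y2=1.

G1 inverted output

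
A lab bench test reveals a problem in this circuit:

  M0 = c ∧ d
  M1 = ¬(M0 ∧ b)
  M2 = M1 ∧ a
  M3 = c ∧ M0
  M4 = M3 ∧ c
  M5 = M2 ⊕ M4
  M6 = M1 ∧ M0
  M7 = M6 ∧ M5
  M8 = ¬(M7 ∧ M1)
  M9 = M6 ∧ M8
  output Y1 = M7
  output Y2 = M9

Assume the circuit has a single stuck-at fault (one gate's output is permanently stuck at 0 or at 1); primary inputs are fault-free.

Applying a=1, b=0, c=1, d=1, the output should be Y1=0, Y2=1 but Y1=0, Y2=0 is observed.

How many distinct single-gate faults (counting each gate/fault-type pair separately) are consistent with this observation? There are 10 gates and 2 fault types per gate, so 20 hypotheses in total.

5

Fault-free: M0=1, M1=1, M2=1, M3=1, M4=1, M5=0, M6=1, M7=0, M8=1, M9=1 → Y1=0, Y2=1. Observed Y1=0, Y2=0.
  M0: stuck-at-0 ✓; others ✗
  M1: stuck-at-0 ✓; others ✗
  M2: none of the 2 fault types match ✗
  M3: none of the 2 fault types match ✗
  M4: none of the 2 fault types match ✗
  M5: none of the 2 fault types match ✗
  M6: stuck-at-0 ✓; others ✗
  M7: none of the 2 fault types match ✗
  M8: stuck-at-0 ✓; others ✗
  M9: stuck-at-0 ✓; others ✗
Consistent faults: {M0 stuck-at-0, M1 stuck-at-0, M6 stuck-at-0, M8 stuck-at-0, M9 stuck-at-0} — 5 in all.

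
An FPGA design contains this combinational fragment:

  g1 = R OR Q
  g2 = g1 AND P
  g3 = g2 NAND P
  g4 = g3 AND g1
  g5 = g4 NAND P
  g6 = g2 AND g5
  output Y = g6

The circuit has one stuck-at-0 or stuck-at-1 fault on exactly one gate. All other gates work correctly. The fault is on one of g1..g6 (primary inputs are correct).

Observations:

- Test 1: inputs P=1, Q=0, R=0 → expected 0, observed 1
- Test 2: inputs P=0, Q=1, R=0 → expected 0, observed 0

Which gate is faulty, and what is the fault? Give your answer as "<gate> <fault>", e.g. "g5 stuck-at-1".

Fault-free values for test 1 (P=1, Q=0, R=0): g1=0, g2=0, g3=1, g4=0, g5=1, g6=0, giving Y=0. Observed 1.
Test 1: faults giving observed 1 are {g1 stuck-at-1, g2 stuck-at-1, g6 stuck-at-1}.
Test 2 (P=0, Q=1, R=0): fault-free g1=1, g2=0, g3=1, g4=1, g5=1, g6=0 → 0; observed 0. Eliminates g2 stuck-at-1, g6 stuck-at-1.
Only g1 stuck-at-1 is consistent with every test.

g1 stuck-at-1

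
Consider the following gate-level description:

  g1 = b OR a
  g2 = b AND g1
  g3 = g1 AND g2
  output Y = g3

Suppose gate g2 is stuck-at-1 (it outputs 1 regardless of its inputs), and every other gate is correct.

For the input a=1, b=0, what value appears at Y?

Propagate with g2 forced: g1=1, g2=1 [stuck-at-1], g3=1.
So Y = 1. (Without the fault it would be 0.)

1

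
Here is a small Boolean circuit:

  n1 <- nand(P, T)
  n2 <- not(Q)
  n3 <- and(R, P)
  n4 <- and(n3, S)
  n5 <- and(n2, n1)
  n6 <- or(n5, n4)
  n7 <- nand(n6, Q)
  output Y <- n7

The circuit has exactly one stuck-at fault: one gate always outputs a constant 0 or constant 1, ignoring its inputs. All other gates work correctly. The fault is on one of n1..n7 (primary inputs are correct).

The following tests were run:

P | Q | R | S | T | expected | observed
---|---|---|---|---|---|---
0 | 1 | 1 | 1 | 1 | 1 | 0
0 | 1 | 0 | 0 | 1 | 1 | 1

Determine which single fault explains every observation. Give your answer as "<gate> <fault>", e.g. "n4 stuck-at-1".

n3 stuck-at-1

Fault-free values for test 1 (P=0, Q=1, R=1, S=1, T=1): n1=1, n2=0, n3=0, n4=0, n5=0, n6=0, n7=1, giving Y=1. Observed 0.
Test 1: faults giving observed 0 are {n2 stuck-at-1, n3 stuck-at-1, n4 stuck-at-1, n5 stuck-at-1, n6 stuck-at-1, n7 stuck-at-0}.
Test 2 (P=0, Q=1, R=0, S=0, T=1): fault-free n1=1, n2=0, n3=0, n4=0, n5=0, n6=0, n7=1 → 1; observed 1. Eliminates n2 stuck-at-1, n4 stuck-at-1, n5 stuck-at-1, n6 stuck-at-1, n7 stuck-at-0.
Only n3 stuck-at-1 is consistent with every test.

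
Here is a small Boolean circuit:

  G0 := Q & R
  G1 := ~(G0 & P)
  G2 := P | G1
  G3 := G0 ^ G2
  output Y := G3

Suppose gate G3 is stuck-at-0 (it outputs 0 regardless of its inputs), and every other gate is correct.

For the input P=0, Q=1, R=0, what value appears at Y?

0

Propagate with G3 forced: G0=0, G1=1, G2=1, G3=0 [stuck-at-0].
So Y = 0. (Without the fault it would be 1.)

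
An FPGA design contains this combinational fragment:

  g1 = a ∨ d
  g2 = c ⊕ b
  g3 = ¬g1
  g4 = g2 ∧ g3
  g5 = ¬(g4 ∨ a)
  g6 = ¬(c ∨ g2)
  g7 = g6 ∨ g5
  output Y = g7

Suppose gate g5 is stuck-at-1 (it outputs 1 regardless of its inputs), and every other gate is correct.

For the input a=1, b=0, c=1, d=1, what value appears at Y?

1

Propagate with g5 forced: g1=1, g2=1, g3=0, g4=0, g5=1 [stuck-at-1], g6=0, g7=1.
So Y = 1. (Without the fault it would be 0.)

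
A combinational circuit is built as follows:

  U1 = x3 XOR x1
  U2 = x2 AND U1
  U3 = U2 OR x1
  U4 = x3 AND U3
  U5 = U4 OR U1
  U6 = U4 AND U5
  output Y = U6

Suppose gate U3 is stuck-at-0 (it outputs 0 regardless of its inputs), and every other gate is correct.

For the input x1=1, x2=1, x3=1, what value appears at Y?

0

Propagate with U3 forced: U1=0, U2=0, U3=0 [stuck-at-0], U4=0, U5=0, U6=0.
So Y = 0. (Without the fault it would be 1.)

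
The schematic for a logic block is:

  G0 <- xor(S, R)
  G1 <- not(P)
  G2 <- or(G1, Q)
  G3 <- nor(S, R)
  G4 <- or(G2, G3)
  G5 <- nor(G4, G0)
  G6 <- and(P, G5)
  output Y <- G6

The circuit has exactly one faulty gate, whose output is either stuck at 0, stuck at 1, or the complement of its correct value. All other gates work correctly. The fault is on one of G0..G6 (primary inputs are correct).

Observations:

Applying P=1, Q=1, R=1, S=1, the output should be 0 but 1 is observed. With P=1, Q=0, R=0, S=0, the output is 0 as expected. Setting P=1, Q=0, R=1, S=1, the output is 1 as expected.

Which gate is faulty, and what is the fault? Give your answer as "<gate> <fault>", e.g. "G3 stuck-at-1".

G2 stuck-at-0

Fault-free values for test 1 (P=1, Q=1, R=1, S=1): G0=0, G1=0, G2=1, G3=0, G4=1, G5=0, G6=0, giving Y=0. Observed 1.
Test 1: faults giving observed 1 are {G2 stuck-at-0, G2 inverted output, G4 stuck-at-0, G4 inverted output, G5 stuck-at-1, G5 inverted output, G6 stuck-at-1, G6 inverted output}.
Test 2 (P=1, Q=0, R=0, S=0): fault-free G0=0, G1=0, G2=0, G3=1, G4=1, G5=0, G6=0 → 0; observed 0. Eliminates G4 stuck-at-0, G4 inverted output, G5 stuck-at-1, G5 inverted output, G6 stuck-at-1, G6 inverted output.
Test 3 (P=1, Q=0, R=1, S=1): fault-free G0=0, G1=0, G2=0, G3=0, G4=0, G5=1, G6=1 → 1; observed 1. Eliminates G2 inverted output.
Only G2 stuck-at-0 is consistent with every test.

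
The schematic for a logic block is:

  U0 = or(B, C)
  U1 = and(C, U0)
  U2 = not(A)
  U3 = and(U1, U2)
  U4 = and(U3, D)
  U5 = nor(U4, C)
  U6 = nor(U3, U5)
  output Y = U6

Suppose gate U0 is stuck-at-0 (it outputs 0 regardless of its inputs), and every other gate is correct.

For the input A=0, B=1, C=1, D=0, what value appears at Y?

1

Propagate with U0 forced: U0=0 [stuck-at-0], U1=0, U2=1, U3=0, U4=0, U5=0, U6=1.
So Y = 1. (Without the fault it would be 0.)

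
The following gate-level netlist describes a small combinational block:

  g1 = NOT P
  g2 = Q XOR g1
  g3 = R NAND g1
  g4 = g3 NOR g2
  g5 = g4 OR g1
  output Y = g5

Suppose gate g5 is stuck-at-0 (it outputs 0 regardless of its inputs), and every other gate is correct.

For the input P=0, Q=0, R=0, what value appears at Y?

0

Propagate with g5 forced: g1=1, g2=1, g3=1, g4=0, g5=0 [stuck-at-0].
So Y = 0. (Without the fault it would be 1.)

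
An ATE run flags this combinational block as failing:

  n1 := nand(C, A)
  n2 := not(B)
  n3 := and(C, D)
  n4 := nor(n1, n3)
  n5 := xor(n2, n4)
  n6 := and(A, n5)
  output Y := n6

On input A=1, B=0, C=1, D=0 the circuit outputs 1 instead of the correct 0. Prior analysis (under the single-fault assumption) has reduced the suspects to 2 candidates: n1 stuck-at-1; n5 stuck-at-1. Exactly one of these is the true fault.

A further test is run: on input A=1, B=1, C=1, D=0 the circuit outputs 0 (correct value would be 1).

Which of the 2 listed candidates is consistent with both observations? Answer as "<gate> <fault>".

Evaluate each candidate on input A=1, B=1, C=1, D=0:
  n1 stuck-at-1: n1=1 [stuck-at-1], n2=0, n3=0, n4=0, n5=0, n6=0 → 0 — matches
  n5 stuck-at-1: n1=0, n2=0, n3=0, n4=1, n5=1 [stuck-at-1], n6=1 → 1 — eliminated
Only n1 stuck-at-1 reproduces the observed 0.

n1 stuck-at-1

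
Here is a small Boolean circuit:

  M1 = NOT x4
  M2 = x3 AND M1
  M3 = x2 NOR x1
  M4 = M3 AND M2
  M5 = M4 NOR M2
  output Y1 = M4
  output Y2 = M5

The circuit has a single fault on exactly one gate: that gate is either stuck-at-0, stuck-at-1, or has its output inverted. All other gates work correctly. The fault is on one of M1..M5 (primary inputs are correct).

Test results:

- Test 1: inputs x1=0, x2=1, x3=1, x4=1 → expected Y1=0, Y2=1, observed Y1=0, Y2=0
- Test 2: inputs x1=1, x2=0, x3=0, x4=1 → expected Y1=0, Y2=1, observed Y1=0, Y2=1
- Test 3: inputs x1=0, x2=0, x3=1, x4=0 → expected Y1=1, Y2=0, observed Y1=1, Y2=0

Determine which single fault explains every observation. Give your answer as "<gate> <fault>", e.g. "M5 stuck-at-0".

Fault-free values for test 1 (x1=0, x2=1, x3=1, x4=1): M1=0, M2=0, M3=0, M4=0, M5=1, giving Y1=0, Y2=1. Observed Y1=0, Y2=0.
Test 1: faults giving observed Y1=0, Y2=0 are {M1 stuck-at-1, M1 inverted output, M2 stuck-at-1, M2 inverted output, M5 stuck-at-0, M5 inverted output}.
Test 2 (x1=1, x2=0, x3=0, x4=1): fault-free M1=0, M2=0, M3=0, M4=0, M5=1 → Y1=0, Y2=1; observed Y1=0, Y2=1. Eliminates M2 stuck-at-1, M2 inverted output, M5 stuck-at-0, M5 inverted output.
Test 3 (x1=0, x2=0, x3=1, x4=0): fault-free M1=1, M2=1, M3=1, M4=1, M5=0 → Y1=1, Y2=0; observed Y1=1, Y2=0. Eliminates M1 inverted output.
Only M1 stuck-at-1 is consistent with every test.

M1 stuck-at-1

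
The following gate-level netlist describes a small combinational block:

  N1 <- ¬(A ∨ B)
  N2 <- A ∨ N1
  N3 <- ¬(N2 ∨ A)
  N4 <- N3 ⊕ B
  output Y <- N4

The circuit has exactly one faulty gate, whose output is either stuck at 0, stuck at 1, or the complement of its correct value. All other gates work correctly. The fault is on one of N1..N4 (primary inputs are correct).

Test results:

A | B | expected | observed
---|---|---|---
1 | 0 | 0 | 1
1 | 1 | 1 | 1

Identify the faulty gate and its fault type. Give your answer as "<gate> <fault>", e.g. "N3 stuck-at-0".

Fault-free values for test 1 (A=1, B=0): N1=0, N2=1, N3=0, N4=0, giving Y=0. Observed 1.
Test 1: faults giving observed 1 are {N3 stuck-at-1, N3 inverted output, N4 stuck-at-1, N4 inverted output}.
Test 2 (A=1, B=1): fault-free N1=0, N2=1, N3=0, N4=1 → 1; observed 1. Eliminates N3 stuck-at-1, N3 inverted output, N4 inverted output.
Only N4 stuck-at-1 is consistent with every test.

N4 stuck-at-1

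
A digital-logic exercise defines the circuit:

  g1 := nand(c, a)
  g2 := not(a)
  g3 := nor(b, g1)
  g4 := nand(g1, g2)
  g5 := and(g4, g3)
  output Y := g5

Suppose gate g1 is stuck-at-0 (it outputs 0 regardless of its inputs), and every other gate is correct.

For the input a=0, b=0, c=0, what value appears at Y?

Propagate with g1 forced: g1=0 [stuck-at-0], g2=1, g3=1, g4=1, g5=1.
So Y = 1. (Without the fault it would be 0.)

1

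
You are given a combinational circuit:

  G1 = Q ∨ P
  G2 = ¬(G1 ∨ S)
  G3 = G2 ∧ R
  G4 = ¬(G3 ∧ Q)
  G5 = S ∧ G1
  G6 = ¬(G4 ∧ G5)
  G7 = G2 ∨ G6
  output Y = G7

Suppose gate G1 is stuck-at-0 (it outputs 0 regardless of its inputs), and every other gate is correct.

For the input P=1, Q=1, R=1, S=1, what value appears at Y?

1

Propagate with G1 forced: G1=0 [stuck-at-0], G2=0, G3=0, G4=1, G5=0, G6=1, G7=1.
So Y = 1. (Without the fault it would be 0.)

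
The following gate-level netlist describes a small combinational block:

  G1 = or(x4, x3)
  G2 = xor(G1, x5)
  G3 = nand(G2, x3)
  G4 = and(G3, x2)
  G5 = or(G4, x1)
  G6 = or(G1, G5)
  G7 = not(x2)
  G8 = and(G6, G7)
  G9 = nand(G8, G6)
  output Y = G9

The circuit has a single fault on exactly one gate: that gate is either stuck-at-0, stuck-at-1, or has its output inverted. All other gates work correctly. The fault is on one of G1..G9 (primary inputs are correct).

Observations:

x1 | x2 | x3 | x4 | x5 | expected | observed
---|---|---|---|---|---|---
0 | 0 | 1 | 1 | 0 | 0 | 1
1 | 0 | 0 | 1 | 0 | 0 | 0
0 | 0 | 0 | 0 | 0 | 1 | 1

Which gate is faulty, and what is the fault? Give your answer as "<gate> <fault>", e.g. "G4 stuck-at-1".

Fault-free values for test 1 (x1=0, x2=0, x3=1, x4=1, x5=0): G1=1, G2=1, G3=0, G4=0, G5=0, G6=1, G7=1, G8=1, G9=0, giving Y=0. Observed 1.
Test 1: faults giving observed 1 are {G1 stuck-at-0, G1 inverted output, G6 stuck-at-0, G6 inverted output, G7 stuck-at-0, G7 inverted output, G8 stuck-at-0, G8 inverted output, G9 stuck-at-1, G9 inverted output}.
Test 2 (x1=1, x2=0, x3=0, x4=1, x5=0): fault-free G1=1, G2=1, G3=1, G4=0, G5=1, G6=1, G7=1, G8=1, G9=0 → 0; observed 0. Eliminates G6 stuck-at-0, G6 inverted output, G7 stuck-at-0, G7 inverted output, G8 stuck-at-0, G8 inverted output, G9 stuck-at-1, G9 inverted output.
Test 3 (x1=0, x2=0, x3=0, x4=0, x5=0): fault-free G1=0, G2=0, G3=1, G4=0, G5=0, G6=0, G7=1, G8=0, G9=1 → 1; observed 1. Eliminates G1 inverted output.
Only G1 stuck-at-0 is consistent with every test.

G1 stuck-at-0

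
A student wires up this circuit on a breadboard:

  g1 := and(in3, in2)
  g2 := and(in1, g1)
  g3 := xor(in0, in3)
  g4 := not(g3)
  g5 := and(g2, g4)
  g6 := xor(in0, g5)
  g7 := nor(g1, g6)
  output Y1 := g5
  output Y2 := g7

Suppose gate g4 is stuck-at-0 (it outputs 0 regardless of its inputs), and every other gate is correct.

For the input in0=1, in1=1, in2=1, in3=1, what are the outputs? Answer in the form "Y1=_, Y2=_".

Propagate with g4 forced: g1=1, g2=1, g3=0, g4=0 [stuck-at-0], g5=0, g6=1, g7=0.
So the outputs are Y1=0, Y2=0. (Without the fault they would be Y1=1, Y2=0.)

Y1=0, Y2=0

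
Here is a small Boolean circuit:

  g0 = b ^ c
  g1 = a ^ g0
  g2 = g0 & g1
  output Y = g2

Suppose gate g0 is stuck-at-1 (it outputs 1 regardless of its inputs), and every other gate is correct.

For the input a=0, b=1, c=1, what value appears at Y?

Propagate with g0 forced: g0=1 [stuck-at-1], g1=1, g2=1.
So Y = 1. (Without the fault it would be 0.)

1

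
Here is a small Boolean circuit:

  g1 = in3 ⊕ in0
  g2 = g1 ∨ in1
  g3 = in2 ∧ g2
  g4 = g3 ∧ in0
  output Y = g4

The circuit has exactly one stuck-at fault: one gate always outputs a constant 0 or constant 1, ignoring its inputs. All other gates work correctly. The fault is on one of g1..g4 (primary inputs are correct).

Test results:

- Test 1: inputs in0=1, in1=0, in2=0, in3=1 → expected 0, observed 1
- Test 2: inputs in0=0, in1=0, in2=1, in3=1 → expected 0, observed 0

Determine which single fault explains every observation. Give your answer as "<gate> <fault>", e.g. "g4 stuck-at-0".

Fault-free values for test 1 (in0=1, in1=0, in2=0, in3=1): g1=0, g2=0, g3=0, g4=0, giving Y=0. Observed 1.
Test 1: faults giving observed 1 are {g3 stuck-at-1, g4 stuck-at-1}.
Test 2 (in0=0, in1=0, in2=1, in3=1): fault-free g1=1, g2=1, g3=1, g4=0 → 0; observed 0. Eliminates g4 stuck-at-1.
Only g3 stuck-at-1 is consistent with every test.

g3 stuck-at-1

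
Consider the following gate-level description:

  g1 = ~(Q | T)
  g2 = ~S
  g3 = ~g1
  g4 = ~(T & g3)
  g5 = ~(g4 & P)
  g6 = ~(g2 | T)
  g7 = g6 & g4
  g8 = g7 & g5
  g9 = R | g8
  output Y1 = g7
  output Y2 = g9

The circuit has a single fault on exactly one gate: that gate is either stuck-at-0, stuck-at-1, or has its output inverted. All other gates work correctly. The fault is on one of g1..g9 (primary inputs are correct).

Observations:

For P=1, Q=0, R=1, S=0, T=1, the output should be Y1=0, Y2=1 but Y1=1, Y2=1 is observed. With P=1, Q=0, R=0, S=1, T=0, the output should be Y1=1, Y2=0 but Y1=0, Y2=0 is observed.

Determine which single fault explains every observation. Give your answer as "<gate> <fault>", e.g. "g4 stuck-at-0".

g7 inverted output

Fault-free values for test 1 (P=1, Q=0, R=1, S=0, T=1): g1=0, g2=1, g3=1, g4=0, g5=1, g6=0, g7=0, g8=0, g9=1, giving Y1=0, Y2=1. Observed Y1=1, Y2=1.
Test 1: faults giving observed Y1=1, Y2=1 are {g7 stuck-at-1, g7 inverted output}.
Test 2 (P=1, Q=0, R=0, S=1, T=0): fault-free g1=1, g2=0, g3=0, g4=1, g5=0, g6=1, g7=1, g8=0, g9=0 → Y1=1, Y2=0; observed Y1=0, Y2=0. Eliminates g7 stuck-at-1.
Only g7 inverted output is consistent with every test.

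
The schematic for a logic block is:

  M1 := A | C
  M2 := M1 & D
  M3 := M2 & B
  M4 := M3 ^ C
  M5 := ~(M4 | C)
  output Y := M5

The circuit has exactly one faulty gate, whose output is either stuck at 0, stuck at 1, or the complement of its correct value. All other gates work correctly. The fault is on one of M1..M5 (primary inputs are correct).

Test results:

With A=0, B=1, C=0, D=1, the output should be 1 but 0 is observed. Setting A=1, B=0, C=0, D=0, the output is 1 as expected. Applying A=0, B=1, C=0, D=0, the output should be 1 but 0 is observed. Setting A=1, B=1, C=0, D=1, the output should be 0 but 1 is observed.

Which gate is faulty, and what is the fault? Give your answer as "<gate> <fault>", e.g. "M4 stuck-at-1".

Fault-free values for test 1 (A=0, B=1, C=0, D=1): M1=0, M2=0, M3=0, M4=0, M5=1, giving Y=1. Observed 0.
Test 1: faults giving observed 0 are {M1 stuck-at-1, M1 inverted output, M2 stuck-at-1, M2 inverted output, M3 stuck-at-1, M3 inverted output, M4 stuck-at-1, M4 inverted output, M5 stuck-at-0, M5 inverted output}.
Test 2 (A=1, B=0, C=0, D=0): fault-free M1=1, M2=0, M3=0, M4=0, M5=1 → 1; observed 1. Eliminates M3 stuck-at-1, M3 inverted output, M4 stuck-at-1, M4 inverted output, M5 stuck-at-0, M5 inverted output.
Test 3 (A=0, B=1, C=0, D=0): fault-free M1=0, M2=0, M3=0, M4=0, M5=1 → 1; observed 0. Eliminates M1 stuck-at-1, M1 inverted output.
Test 4 (A=1, B=1, C=0, D=1): fault-free M1=1, M2=1, M3=1, M4=1, M5=0 → 0; observed 1. Eliminates M2 stuck-at-1.
Only M2 inverted output is consistent with every test.

M2 inverted output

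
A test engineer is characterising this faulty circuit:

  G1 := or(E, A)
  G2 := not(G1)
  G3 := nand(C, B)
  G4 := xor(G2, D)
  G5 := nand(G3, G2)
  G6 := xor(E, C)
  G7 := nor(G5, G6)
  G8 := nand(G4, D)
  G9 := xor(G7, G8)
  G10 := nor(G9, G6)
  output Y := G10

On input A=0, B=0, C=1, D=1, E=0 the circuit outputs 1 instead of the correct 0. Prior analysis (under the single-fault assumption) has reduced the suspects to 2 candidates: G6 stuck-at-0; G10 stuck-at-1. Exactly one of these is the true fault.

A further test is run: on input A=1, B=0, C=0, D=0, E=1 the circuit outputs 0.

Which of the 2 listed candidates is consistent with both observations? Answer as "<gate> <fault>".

Evaluate each candidate on input A=1, B=0, C=0, D=0, E=1:
  G6 stuck-at-0: G1=1, G2=0, G3=1, G4=0, G5=1, G6=0 [stuck-at-0], G7=0, G8=1, G9=1, G10=0 → 0 — matches
  G10 stuck-at-1: G1=1, G2=0, G3=1, G4=0, G5=1, G6=1, G7=0, G8=1, G9=1, G10=1 [stuck-at-1] → 1 — eliminated
Only G6 stuck-at-0 reproduces the observed 0.

G6 stuck-at-0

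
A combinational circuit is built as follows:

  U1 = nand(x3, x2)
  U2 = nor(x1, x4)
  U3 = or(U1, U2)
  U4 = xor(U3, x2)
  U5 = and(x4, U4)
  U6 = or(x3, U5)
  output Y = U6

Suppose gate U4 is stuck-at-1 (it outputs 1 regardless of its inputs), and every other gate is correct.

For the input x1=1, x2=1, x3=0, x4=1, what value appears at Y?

Propagate with U4 forced: U1=1, U2=0, U3=1, U4=1 [stuck-at-1], U5=1, U6=1.
So Y = 1. (Without the fault it would be 0.)

1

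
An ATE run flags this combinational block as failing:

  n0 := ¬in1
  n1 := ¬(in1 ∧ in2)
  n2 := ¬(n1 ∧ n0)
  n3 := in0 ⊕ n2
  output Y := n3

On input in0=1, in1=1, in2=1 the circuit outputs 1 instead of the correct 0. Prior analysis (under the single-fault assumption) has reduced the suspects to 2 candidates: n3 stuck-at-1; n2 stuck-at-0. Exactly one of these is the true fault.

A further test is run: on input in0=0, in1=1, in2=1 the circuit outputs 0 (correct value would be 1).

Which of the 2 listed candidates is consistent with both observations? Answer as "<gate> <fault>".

n2 stuck-at-0

Evaluate each candidate on input in0=0, in1=1, in2=1:
  n3 stuck-at-1: n0=0, n1=0, n2=1, n3=1 [stuck-at-1] → 1 — eliminated
  n2 stuck-at-0: n0=0, n1=0, n2=0 [stuck-at-0], n3=0 → 0 — matches
Only n2 stuck-at-0 reproduces the observed 0.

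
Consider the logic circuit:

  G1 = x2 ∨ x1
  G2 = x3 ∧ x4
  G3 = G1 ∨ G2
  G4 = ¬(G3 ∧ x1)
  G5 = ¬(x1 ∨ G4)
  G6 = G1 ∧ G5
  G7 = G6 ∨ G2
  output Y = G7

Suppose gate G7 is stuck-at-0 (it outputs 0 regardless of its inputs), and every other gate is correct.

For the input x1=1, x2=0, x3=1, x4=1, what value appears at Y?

0

Propagate with G7 forced: G1=1, G2=1, G3=1, G4=0, G5=0, G6=0, G7=0 [stuck-at-0].
So Y = 0. (Without the fault it would be 1.)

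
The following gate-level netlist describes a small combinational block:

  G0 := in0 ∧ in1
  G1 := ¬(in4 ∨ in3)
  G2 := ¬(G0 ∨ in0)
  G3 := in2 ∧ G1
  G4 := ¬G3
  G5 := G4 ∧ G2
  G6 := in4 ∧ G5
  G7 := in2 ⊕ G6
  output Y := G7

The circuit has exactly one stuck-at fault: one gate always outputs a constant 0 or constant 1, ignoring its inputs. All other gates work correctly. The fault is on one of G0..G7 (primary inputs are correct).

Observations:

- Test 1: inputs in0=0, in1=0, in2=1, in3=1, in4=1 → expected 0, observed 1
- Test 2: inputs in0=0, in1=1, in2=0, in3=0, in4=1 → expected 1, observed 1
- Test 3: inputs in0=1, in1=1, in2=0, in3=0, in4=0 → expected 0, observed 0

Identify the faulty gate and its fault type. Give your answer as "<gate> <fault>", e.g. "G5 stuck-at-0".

G1 stuck-at-1

Fault-free values for test 1 (in0=0, in1=0, in2=1, in3=1, in4=1): G0=0, G1=0, G2=1, G3=0, G4=1, G5=1, G6=1, G7=0, giving Y=0. Observed 1.
Test 1: faults giving observed 1 are {G0 stuck-at-1, G1 stuck-at-1, G2 stuck-at-0, G3 stuck-at-1, G4 stuck-at-0, G5 stuck-at-0, G6 stuck-at-0, G7 stuck-at-1}.
Test 2 (in0=0, in1=1, in2=0, in3=0, in4=1): fault-free G0=0, G1=0, G2=1, G3=0, G4=1, G5=1, G6=1, G7=1 → 1; observed 1. Eliminates G0 stuck-at-1, G2 stuck-at-0, G3 stuck-at-1, G4 stuck-at-0, G5 stuck-at-0, G6 stuck-at-0.
Test 3 (in0=1, in1=1, in2=0, in3=0, in4=0): fault-free G0=1, G1=1, G2=0, G3=0, G4=1, G5=0, G6=0, G7=0 → 0; observed 0. Eliminates G7 stuck-at-1.
Only G1 stuck-at-1 is consistent with every test.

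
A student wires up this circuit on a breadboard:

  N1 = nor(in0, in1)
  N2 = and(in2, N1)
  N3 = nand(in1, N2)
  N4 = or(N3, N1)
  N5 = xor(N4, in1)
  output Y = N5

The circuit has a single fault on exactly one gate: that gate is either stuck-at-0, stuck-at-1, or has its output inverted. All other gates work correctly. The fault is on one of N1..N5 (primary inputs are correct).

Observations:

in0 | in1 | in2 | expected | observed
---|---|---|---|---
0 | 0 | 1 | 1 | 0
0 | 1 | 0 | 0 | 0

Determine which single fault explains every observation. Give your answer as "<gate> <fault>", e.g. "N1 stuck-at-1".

Fault-free values for test 1 (in0=0, in1=0, in2=1): N1=1, N2=1, N3=1, N4=1, N5=1, giving Y=1. Observed 0.
Test 1: faults giving observed 0 are {N4 stuck-at-0, N4 inverted output, N5 stuck-at-0, N5 inverted output}.
Test 2 (in0=0, in1=1, in2=0): fault-free N1=0, N2=0, N3=1, N4=1, N5=0 → 0; observed 0. Eliminates N4 stuck-at-0, N4 inverted output, N5 inverted output.
Only N5 stuck-at-0 is consistent with every test.

N5 stuck-at-0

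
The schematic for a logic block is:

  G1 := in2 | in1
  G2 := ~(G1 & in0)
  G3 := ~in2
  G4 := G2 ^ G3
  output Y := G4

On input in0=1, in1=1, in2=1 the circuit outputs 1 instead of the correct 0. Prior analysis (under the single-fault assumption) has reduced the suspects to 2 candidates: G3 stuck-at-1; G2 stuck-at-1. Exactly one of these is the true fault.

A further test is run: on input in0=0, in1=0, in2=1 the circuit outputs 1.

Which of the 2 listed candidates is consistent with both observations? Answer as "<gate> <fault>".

Evaluate each candidate on input in0=0, in1=0, in2=1:
  G3 stuck-at-1: G1=1, G2=1, G3=1 [stuck-at-1], G4=0 → 0 — eliminated
  G2 stuck-at-1: G1=1, G2=1 [stuck-at-1], G3=0, G4=1 → 1 — matches
Only G2 stuck-at-1 reproduces the observed 1.

G2 stuck-at-1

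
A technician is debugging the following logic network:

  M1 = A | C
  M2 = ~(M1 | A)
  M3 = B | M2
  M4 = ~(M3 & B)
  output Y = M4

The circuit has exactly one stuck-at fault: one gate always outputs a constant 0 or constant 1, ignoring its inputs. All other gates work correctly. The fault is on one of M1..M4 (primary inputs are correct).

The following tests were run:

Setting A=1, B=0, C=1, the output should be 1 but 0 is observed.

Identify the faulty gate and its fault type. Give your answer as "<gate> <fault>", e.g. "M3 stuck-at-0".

M4 stuck-at-0

Fault-free values for test 1 (A=1, B=0, C=1): M1=1, M2=0, M3=0, M4=1, giving Y=1. Observed 0.
Test 1: faults giving observed 0 are {M4 stuck-at-0}.
Only M4 stuck-at-0 is consistent with every test.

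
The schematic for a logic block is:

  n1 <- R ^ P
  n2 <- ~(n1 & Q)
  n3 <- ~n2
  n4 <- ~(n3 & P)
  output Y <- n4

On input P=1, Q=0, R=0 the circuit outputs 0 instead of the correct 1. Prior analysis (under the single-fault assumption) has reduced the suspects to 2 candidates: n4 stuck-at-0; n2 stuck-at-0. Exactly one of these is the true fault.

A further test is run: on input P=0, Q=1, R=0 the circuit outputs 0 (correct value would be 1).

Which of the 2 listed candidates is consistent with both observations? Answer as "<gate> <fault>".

n4 stuck-at-0

Evaluate each candidate on input P=0, Q=1, R=0:
  n4 stuck-at-0: n1=0, n2=1, n3=0, n4=0 [stuck-at-0] → 0 — matches
  n2 stuck-at-0: n1=0, n2=0 [stuck-at-0], n3=1, n4=1 → 1 — eliminated
Only n4 stuck-at-0 reproduces the observed 0.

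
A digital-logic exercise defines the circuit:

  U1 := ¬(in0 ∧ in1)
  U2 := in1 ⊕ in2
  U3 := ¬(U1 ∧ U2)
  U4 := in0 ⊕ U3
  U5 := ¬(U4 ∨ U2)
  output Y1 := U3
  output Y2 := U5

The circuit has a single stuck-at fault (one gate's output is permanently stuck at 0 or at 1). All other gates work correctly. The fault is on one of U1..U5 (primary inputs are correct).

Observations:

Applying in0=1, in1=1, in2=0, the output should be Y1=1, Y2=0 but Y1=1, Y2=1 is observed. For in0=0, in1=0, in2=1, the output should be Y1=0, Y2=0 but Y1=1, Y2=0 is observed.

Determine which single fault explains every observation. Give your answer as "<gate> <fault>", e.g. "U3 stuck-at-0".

Fault-free values for test 1 (in0=1, in1=1, in2=0): U1=0, U2=1, U3=1, U4=0, U5=0, giving Y1=1, Y2=0. Observed Y1=1, Y2=1.
Test 1: faults giving observed Y1=1, Y2=1 are {U2 stuck-at-0, U5 stuck-at-1}.
Test 2 (in0=0, in1=0, in2=1): fault-free U1=1, U2=1, U3=0, U4=0, U5=0 → Y1=0, Y2=0; observed Y1=1, Y2=0. Eliminates U5 stuck-at-1.
Only U2 stuck-at-0 is consistent with every test.

U2 stuck-at-0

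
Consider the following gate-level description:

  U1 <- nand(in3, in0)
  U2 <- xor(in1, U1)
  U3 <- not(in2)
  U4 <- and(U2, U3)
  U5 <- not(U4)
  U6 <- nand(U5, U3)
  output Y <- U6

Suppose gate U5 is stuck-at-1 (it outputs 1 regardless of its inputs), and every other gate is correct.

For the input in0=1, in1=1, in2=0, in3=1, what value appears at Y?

0

Propagate with U5 forced: U1=0, U2=1, U3=1, U4=1, U5=1 [stuck-at-1], U6=0.
So Y = 0. (Without the fault it would be 1.)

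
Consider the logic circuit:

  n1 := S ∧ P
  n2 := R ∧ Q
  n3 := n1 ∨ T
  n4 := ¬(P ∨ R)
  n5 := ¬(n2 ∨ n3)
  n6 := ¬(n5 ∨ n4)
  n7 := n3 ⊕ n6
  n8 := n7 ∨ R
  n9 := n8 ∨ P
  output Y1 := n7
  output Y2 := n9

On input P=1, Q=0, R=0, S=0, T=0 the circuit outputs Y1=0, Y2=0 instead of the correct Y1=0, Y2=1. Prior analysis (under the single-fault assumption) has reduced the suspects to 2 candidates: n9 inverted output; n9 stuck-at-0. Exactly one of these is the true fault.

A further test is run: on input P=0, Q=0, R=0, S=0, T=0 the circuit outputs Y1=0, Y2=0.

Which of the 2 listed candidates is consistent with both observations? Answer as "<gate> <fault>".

n9 stuck-at-0

Evaluate each candidate on input P=0, Q=0, R=0, S=0, T=0:
  n9 inverted output: n1=0, n2=0, n3=0, n4=1, n5=1, n6=0, n7=0, n8=0, n9=1 [inverted output] → Y1=0, Y2=1 — eliminated
  n9 stuck-at-0: n1=0, n2=0, n3=0, n4=1, n5=1, n6=0, n7=0, n8=0, n9=0 [stuck-at-0] → Y1=0, Y2=0 — matches
Only n9 stuck-at-0 reproduces the observed Y1=0, Y2=0.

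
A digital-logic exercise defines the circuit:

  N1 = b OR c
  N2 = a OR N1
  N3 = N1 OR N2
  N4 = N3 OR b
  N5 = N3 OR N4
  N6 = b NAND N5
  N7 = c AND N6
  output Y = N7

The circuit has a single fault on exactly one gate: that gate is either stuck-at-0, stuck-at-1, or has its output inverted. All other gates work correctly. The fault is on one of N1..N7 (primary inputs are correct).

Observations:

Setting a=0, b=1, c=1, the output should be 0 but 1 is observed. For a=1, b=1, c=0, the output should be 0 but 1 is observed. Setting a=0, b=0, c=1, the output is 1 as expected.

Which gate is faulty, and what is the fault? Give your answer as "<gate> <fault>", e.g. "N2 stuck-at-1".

N7 stuck-at-1

Fault-free values for test 1 (a=0, b=1, c=1): N1=1, N2=1, N3=1, N4=1, N5=1, N6=0, N7=0, giving Y=0. Observed 1.
Test 1: faults giving observed 1 are {N5 stuck-at-0, N5 inverted output, N6 stuck-at-1, N6 inverted output, N7 stuck-at-1, N7 inverted output}.
Test 2 (a=1, b=1, c=0): fault-free N1=1, N2=1, N3=1, N4=1, N5=1, N6=0, N7=0 → 0; observed 1. Eliminates N5 stuck-at-0, N5 inverted output, N6 stuck-at-1, N6 inverted output.
Test 3 (a=0, b=0, c=1): fault-free N1=1, N2=1, N3=1, N4=1, N5=1, N6=1, N7=1 → 1; observed 1. Eliminates N7 inverted output.
Only N7 stuck-at-1 is consistent with every test.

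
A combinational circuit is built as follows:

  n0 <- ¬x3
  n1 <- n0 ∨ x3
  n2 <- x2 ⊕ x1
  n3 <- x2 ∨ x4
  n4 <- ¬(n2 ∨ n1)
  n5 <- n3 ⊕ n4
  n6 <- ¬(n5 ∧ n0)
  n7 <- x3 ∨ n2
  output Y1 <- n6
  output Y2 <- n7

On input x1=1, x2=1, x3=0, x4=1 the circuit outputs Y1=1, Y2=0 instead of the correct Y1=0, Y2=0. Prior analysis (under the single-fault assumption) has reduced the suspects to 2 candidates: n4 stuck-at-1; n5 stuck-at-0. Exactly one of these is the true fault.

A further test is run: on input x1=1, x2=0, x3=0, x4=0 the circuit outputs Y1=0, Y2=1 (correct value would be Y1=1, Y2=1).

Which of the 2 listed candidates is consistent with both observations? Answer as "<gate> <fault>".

Evaluate each candidate on input x1=1, x2=0, x3=0, x4=0:
  n4 stuck-at-1: n0=1, n1=1, n2=1, n3=0, n4=1 [stuck-at-1], n5=1, n6=0, n7=1 → Y1=0, Y2=1 — matches
  n5 stuck-at-0: n0=1, n1=1, n2=1, n3=0, n4=0, n5=0 [stuck-at-0], n6=1, n7=1 → Y1=1, Y2=1 — eliminated
Only n4 stuck-at-1 reproduces the observed Y1=0, Y2=1.

n4 stuck-at-1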